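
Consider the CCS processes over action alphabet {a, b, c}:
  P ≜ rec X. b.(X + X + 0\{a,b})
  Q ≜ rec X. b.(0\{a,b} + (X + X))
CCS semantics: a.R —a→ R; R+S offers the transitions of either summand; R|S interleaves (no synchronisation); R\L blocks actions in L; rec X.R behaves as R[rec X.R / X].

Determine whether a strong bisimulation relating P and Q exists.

P ~ Q

LTS(P): 2 reachable states
  s0 = rec X. b.(X + X + 0\{a,b}) | -b-> s1
  s1 = (rec X. b.(X + X + 0\{a,b})) + (rec X. b.(X + X + 0\{a,b})) + 0\{a,b} | -b-> s1
LTS(Q): 2 reachable states
  t0 = rec X. b.(0\{a,b} + (X + X)) | -b-> t1
  t1 = 0\{a,b} + ((rec X. b.(0\{a,b} + (X + X))) + (rec X. b.(0\{a,b} + (X + X)))) | -b-> t1
Coarsest stable partition (strong bisimilarity classes):
  B0 = {s0, s1, t0, t1}
s0 ∈ B0, t0 ∈ B0 → same block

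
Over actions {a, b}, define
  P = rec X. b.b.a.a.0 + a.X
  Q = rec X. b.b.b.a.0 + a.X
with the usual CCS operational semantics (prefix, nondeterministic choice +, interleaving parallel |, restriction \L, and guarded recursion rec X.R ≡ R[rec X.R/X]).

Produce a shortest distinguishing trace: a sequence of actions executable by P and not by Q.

bba

P's transition system — 5 states:
  p0 = rec X. b.b.a.a.0 + a.X has moves =a=> p0, =b=> p1
  p1 = b.a.a.0 has moves =b=> p2
  p2 = a.a.0 has moves =a=> p3
  p3 = a.0 has moves =a=> p4
  p4 = 0 has moves ∅
Q's transition system — 5 states:
  q0 = rec X. b.b.b.a.0 + a.X has moves =a=> q0, =b=> q1
  q1 = b.b.a.0 has moves =b=> q2
  q2 = b.a.0 has moves =b=> q3
  q3 = a.0 has moves =a=> q4
  q4 = 0 has moves ∅
Trace ⟨bba⟩ through P, begin at {p0}:
  [1] b ⇒ {p1}
  [2] b ⇒ {p2}
  [3] a ⇒ {p3}
  — P admits the full trace.
Trace ⟨bba⟩ through Q, begin at {q0}:
  [1] b ⇒ {q1}
  [2] b ⇒ {q2}
  [3] a ⇒ ∅ (Q stuck)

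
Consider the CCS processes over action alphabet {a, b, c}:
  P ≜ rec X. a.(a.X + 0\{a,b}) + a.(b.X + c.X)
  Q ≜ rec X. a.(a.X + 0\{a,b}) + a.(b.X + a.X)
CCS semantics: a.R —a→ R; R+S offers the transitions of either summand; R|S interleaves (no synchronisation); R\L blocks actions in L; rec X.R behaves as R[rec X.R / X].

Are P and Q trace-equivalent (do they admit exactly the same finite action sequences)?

trace-distinct — witness ⟨ac⟩

Reachable graph of P (3 states):
  p0 = rec X. a.(a.X + 0\{a,b}) + a.(b.X + c.X) → =a=> p1, =a=> p2
  p1 = a.(rec X. a.(a.X + 0\{a,b}) + a.(b.X + c.X)) + 0\{a,b} → =a=> p0
  p2 = b.(rec X. a.(a.X + 0\{a,b}) + a.(b.X + c.X)) + c.(rec X. a.(a.X + 0\{a,b}) + a.(b.X + c.X)) → =b=> p0, =c=> p0
Reachable graph of Q (3 states):
  q0 = rec X. a.(a.X + 0\{a,b}) + a.(b.X + a.X) → =a=> q1, =a=> q2
  q1 = a.(rec X. a.(a.X + 0\{a,b}) + a.(b.X + a.X)) + 0\{a,b} → =a=> q0
  q2 = b.(rec X. a.(a.X + 0\{a,b}) + a.(b.X + a.X)) + a.(rec X. a.(a.X + 0\{a,b}) + a.(b.X + a.X)) → =a=> q0, =b=> q0
Executing ac from P (initial set {p0}):
  after a @ step 1: {p1, p2}
  after c @ step 2: {p0}
  P completes σ.
Executing ac from Q (initial set {q0}):
  after a @ step 1: {q1, q2}
  after c @ step 2: ∅ (Q stuck)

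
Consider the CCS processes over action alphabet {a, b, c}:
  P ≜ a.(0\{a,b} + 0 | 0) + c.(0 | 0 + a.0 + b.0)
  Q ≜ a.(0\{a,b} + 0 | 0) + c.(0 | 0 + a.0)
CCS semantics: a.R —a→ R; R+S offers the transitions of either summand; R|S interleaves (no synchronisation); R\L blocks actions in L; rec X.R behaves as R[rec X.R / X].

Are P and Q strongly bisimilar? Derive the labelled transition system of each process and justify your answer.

P's transition system — 4 states:
  u0 = a.(0\{a,b} + 0 | 0) + c.(0 | 0 + a.0 + b.0) → -a-> u1, -c-> u2
  u1 = 0\{a,b} + 0 | 0 → (no moves)
  u2 = 0 | 0 + a.0 + b.0 → -a-> u3, -b-> u3
  u3 = 0 → (no moves)
Q's transition system — 4 states:
  v0 = a.(0\{a,b} + 0 | 0) + c.(0 | 0 + a.0) → -a-> v1, -c-> v2
  v1 = 0\{a,b} + 0 | 0 → (no moves)
  v2 = 0 | 0 + a.0 → -a-> v3
  v3 = 0 → (no moves)
Partition-refinement fixed point:
  B0 = {u0}
  B1 = {u1, u3, v1, v3}
  B2 = {u2}
  B3 = {v0}
  B4 = {v2}
u0 ∈ B0, v0 ∈ B3 → different blocks

NO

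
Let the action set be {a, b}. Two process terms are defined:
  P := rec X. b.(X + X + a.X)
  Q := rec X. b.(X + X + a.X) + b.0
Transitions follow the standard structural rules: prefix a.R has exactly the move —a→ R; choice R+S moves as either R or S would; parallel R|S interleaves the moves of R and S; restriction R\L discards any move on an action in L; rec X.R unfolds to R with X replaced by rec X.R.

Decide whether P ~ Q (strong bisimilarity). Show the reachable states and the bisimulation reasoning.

not bisimilar

P's transition system — 2 states:
  p0 = rec X. b.(X + X + a.X) → =b=> p1
  p1 = (rec X. b.(X + X + a.X)) + (rec X. b.(X + X + a.X)) + a.(rec X. b.(X + X + a.X)) → =a=> p0, =b=> p1
Q's transition system — 3 states:
  q0 = rec X. b.(X + X + a.X) + b.0 → =b=> q1, =b=> q2
  q1 = (rec X. b.(X + X + a.X) + b.0) + (rec X. b.(X + X + a.X) + b.0) + a.(rec X. b.(X + X + a.X) + b.0) → =a=> q0, =b=> q1, =b=> q2
  q2 = 0 → stopped
Partition-refinement fixed point:
  B0 = {p0}
  B1 = {p1}
  B2 = {q0}
  B3 = {q1}
  B4 = {q2}
p0 ∈ B0, q0 ∈ B2 → different blocks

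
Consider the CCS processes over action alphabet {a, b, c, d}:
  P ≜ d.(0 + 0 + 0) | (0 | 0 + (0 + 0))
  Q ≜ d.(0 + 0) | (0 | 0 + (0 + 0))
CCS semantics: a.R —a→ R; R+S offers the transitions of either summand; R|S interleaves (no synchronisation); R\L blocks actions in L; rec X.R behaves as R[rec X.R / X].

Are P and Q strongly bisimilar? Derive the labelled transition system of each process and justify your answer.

P's transition system — 2 states:
  m0 = d.(0 + 0 + 0) | (0 | 0 + (0 + 0)) :: -d-> m1
  m1 = (0 + 0 + 0) | (0 | 0 + (0 + 0)) :: deadlocked
Q's transition system — 2 states:
  n0 = d.(0 + 0) | (0 | 0 + (0 + 0)) :: -d-> n1
  n1 = (0 + 0) | (0 | 0 + (0 + 0)) :: deadlocked
Bisimilarity quotient blocks:
  B0 = {m0, n0}
  B1 = {m1, n1}
m0 ∈ B0, n0 ∈ B0 → same block

bisimilar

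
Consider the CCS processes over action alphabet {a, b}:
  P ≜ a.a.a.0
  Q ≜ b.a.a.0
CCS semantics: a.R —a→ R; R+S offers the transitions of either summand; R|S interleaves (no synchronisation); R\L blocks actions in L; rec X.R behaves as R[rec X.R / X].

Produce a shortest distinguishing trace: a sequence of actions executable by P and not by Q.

a

Reachable graph of P (4 states):
  p0 = a.a.a.0 has moves ··a··> p1
  p1 = a.a.0 has moves ··a··> p2
  p2 = a.0 has moves ··a··> p3
  p3 = 0 has moves stopped
Reachable graph of Q (4 states):
  q0 = b.a.a.0 has moves ··b··> q1
  q1 = a.a.0 has moves ··a··> q2
  q2 = a.0 has moves ··a··> q3
  q3 = 0 has moves stopped
Executing a from P (initial set {p0}):
  after a @ step 1: {p1}
  P completes σ.
Executing a from Q (initial set {q0}):
  after a @ step 1: no successor for Q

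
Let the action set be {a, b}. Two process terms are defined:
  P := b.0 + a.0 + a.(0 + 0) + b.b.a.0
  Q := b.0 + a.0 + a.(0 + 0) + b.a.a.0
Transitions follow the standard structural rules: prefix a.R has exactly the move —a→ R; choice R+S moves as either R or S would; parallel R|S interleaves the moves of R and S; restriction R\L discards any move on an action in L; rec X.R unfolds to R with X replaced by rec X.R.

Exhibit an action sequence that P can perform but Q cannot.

Reachable graph of P (5 states):
  u0 = b.0 + a.0 + a.(0 + 0) + b.b.a.0 has moves =a=> u1, =a=> u2, =b=> u1, =b=> u3
  u1 = 0 has moves stopped
  u2 = 0 + 0 has moves stopped
  u3 = b.a.0 has moves =b=> u4
  u4 = a.0 has moves =a=> u1
Reachable graph of Q (5 states):
  v0 = b.0 + a.0 + a.(0 + 0) + b.a.a.0 has moves =a=> v1, =a=> v2, =b=> v1, =b=> v3
  v1 = 0 has moves stopped
  v2 = 0 + 0 has moves stopped
  v3 = a.a.0 has moves =a=> v4
  v4 = a.0 has moves =a=> v1
Run σ = ⟨bb⟩ on P: start {u0}
  step 1 (b): {u1, u3}
  step 2 (b): {u4}
  ✓ P
Run σ = ⟨bb⟩ on Q: start {v0}
  step 1 (b): {v1, v3}
  step 2 (b): no successor for Q

bb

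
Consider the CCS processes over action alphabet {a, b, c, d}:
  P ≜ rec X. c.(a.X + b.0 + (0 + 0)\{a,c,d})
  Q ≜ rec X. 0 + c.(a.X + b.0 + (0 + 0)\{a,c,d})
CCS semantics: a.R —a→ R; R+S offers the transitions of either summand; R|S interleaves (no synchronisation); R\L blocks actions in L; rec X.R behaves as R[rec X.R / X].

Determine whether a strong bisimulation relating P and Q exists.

P ~ Q

LTS(P): 3 reachable states
  u0 = rec X. c.(a.X + b.0 + (0 + 0)\{a,c,d}) → ··c··> u1
  u1 = a.(rec X. c.(a.X + b.0 + (0 + 0)\{a,c,d})) + b.0 + (0 + 0)\{a,c,d} → ··a··> u0, ··b··> u2
  u2 = 0 → deadlocked
LTS(Q): 3 reachable states
  v0 = rec X. 0 + c.(a.X + b.0 + (0 + 0)\{a,c,d}) → ··c··> v1
  v1 = a.(rec X. 0 + c.(a.X + b.0 + (0 + 0)\{a,c,d})) + b.0 + (0 + 0)\{a,c,d} → ··a··> v0, ··b··> v2
  v2 = 0 → deadlocked
Coarsest stable partition (strong bisimilarity classes):
  B0 = {u0, v0}
  B1 = {u1, v1}
  B2 = {u2, v2}
u0 ∈ B0, v0 ∈ B0 → same block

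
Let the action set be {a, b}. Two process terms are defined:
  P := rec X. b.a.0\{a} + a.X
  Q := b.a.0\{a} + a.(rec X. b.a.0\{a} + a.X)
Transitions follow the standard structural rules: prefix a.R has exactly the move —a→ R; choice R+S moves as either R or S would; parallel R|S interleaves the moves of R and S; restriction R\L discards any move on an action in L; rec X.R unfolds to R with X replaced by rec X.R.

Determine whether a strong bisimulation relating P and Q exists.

LTS(P): 3 reachable states
  p0 = rec X. b.a.0\{a} + a.X :: =a=> p0, =b=> p1
  p1 = a.0\{a} :: =a=> p2
  p2 = 0\{a} :: deadlocked
LTS(Q): 4 reachable states
  q0 = b.a.0\{a} + a.(rec X. b.a.0\{a} + a.X) :: =a=> q1, =b=> q2
  q1 = rec X. b.a.0\{a} + a.X :: =a=> q1, =b=> q2
  q2 = a.0\{a} :: =a=> q3
  q3 = 0\{a} :: deadlocked
Partition-refinement fixed point:
  B0 = {p0, q0, q1}
  B1 = {p1, q2}
  B2 = {p2, q3}
p0 ∈ B0, q0 ∈ B0 → same block

bisimilar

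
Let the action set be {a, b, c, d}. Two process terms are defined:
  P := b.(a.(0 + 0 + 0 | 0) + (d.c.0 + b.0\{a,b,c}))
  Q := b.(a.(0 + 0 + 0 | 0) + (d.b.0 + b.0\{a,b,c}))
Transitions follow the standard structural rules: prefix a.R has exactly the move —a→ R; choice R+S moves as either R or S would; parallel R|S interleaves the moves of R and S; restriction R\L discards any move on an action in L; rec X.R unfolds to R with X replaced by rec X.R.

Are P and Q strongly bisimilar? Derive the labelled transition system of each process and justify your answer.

P's transition system — 6 states:
  u0 = b.(a.(0 + 0 + 0 | 0) + (d.c.0 + b.0\{a,b,c})) has moves ··b··> u1
  u1 = a.(0 + 0 + 0 | 0) + (d.c.0 + b.0\{a,b,c}) has moves ··a··> u2, ··b··> u3, ··d··> u4
  u2 = 0 + 0 + 0 | 0 has moves deadlocked
  u3 = 0\{a,b,c} has moves deadlocked
  u4 = c.0 has moves ··c··> u5
  u5 = 0 has moves deadlocked
Q's transition system — 6 states:
  v0 = b.(a.(0 + 0 + 0 | 0) + (d.b.0 + b.0\{a,b,c})) has moves ··b··> v1
  v1 = a.(0 + 0 + 0 | 0) + (d.b.0 + b.0\{a,b,c}) has moves ··a··> v2, ··b··> v3, ··d··> v4
  v2 = 0 + 0 + 0 | 0 has moves deadlocked
  v3 = 0\{a,b,c} has moves deadlocked
  v4 = b.0 has moves ··b··> v5
  v5 = 0 has moves deadlocked
Partition-refinement fixed point:
  B0 = {u0}
  B1 = {u1}
  B2 = {u2, u3, u5, v2, v3, v5}
  B3 = {u4}
  B4 = {v0}
  B5 = {v1}
  B6 = {v4}
u0 ∈ B0, v0 ∈ B4 → different blocks

NO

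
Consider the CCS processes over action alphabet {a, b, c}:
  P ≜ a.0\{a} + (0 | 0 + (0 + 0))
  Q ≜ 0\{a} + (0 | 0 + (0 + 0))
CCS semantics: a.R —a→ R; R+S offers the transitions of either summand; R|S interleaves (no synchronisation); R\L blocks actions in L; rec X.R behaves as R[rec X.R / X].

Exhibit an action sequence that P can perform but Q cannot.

a

LTS(P): 2 reachable states
  s0 = a.0\{a} + (0 | 0 + (0 + 0)) → -a-> s1
  s1 = 0\{a} → ∅
LTS(Q): 1 reachable states
  t0 = 0\{a} + (0 | 0 + (0 + 0)) → ∅
Executing a from P (initial set {s0}):
  step 1 (a): {s1}
  — P admits the full trace.
Executing a from Q (initial set {t0}):
  step 1 (a): ∅ (Q stuck)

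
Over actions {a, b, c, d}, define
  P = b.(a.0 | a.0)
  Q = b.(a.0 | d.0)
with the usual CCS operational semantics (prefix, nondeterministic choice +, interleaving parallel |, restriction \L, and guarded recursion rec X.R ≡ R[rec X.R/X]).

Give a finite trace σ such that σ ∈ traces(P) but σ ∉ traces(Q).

baa

P's transition system — 5 states:
  p0 = b.(a.0 | a.0) :: -b-> p1
  p1 = a.0 | a.0 :: -a-> p2, -a-> p3
  p2 = 0 | a.0 :: -a-> p4
  p3 = a.0 | 0 :: -a-> p4
  p4 = 0 | 0 :: deadlocked
Q's transition system — 5 states:
  q0 = b.(a.0 | d.0) :: -b-> q1
  q1 = a.0 | d.0 :: -a-> q2, -d-> q3
  q2 = 0 | d.0 :: -d-> q4
  q3 = a.0 | 0 :: -a-> q4
  q4 = 0 | 0 :: deadlocked
Run σ = ⟨baa⟩ on P: start {p0}
  [1] b ⇒ {p1}
  [2] a ⇒ {p2, p3}
  [3] a ⇒ {p4}
  P completes σ.
Run σ = ⟨baa⟩ on Q: start {q0}
  [1] b ⇒ {q1}
  [2] a ⇒ {q2}
  [3] a ⇒ ∅ (Q stuck)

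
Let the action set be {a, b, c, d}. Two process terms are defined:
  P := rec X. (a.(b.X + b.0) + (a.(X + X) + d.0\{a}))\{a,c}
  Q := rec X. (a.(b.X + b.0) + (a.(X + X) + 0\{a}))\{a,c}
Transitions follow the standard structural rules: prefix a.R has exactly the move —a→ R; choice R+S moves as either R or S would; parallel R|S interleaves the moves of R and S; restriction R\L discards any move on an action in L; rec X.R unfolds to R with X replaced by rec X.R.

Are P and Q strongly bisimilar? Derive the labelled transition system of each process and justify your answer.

Reachable graph of P (2 states):
  p0 = rec X. (a.(b.X + b.0) + (a.(X + X) + d.0\{a}))\{a,c} has moves —d→ p1
  p1 = 0\{a}\{a,c} has moves deadlocked
Reachable graph of Q (1 states):
  q0 = rec X. (a.(b.X + b.0) + (a.(X + X) + 0\{a}))\{a,c} has moves deadlocked
Coarsest stable partition (strong bisimilarity classes):
  B0 = {p0}
  B1 = {p1, q0}
p0 ∈ B0, q0 ∈ B1 → different blocks

P ≁ Q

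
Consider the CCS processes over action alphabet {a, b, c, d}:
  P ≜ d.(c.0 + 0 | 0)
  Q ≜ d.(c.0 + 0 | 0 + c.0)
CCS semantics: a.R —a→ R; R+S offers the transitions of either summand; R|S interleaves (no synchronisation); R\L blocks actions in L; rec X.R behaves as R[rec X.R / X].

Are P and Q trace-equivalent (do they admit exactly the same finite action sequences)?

traces(P) = traces(Q)

P's transition system — 3 states:
  u0 = d.(c.0 + 0 | 0) → --d--▸ u1
  u1 = c.0 + 0 | 0 → --c--▸ u2
  u2 = 0 → stopped
Q's transition system — 3 states:
  v0 = d.(c.0 + 0 | 0 + c.0) → --d--▸ v1
  v1 = c.0 + 0 | 0 + c.0 → --c--▸ v2
  v2 = 0 → stopped
Bisimilarity quotient blocks:
  B0 = {u0, v0}
  B1 = {u1, v1}
  B2 = {u2, v2}
u0 ∈ B0, v0 ∈ B0 → same block
Bisimilar ⇒ trace-equivalent.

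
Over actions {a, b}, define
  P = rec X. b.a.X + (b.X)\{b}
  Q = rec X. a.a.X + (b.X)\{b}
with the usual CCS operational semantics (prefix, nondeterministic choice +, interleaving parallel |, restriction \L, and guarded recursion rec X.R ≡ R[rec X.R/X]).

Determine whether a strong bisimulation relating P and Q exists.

P's transition system — 2 states:
  s0 = rec X. b.a.X + (b.X)\{b} → --b--▸ s1
  s1 = a.(rec X. b.a.X + (b.X)\{b}) → --a--▸ s0
Q's transition system — 2 states:
  t0 = rec X. a.a.X + (b.X)\{b} → --a--▸ t1
  t1 = a.(rec X. a.a.X + (b.X)\{b}) → --a--▸ t0
Coarsest stable partition (strong bisimilarity classes):
  B0 = {s0}
  B1 = {s1}
  B2 = {t0, t1}
s0 ∈ B0, t0 ∈ B2 → different blocks

NO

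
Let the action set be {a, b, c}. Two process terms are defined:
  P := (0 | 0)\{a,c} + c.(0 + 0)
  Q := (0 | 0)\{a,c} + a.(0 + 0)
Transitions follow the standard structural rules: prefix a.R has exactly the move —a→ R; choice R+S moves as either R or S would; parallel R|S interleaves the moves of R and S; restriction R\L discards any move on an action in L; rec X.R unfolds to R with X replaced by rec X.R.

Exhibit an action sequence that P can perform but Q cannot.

LTS(P): 2 reachable states
  p0 = (0 | 0)\{a,c} + c.(0 + 0) :: -c-> p1
  p1 = 0 + 0 :: (no moves)
LTS(Q): 2 reachable states
  q0 = (0 | 0)\{a,c} + a.(0 + 0) :: -a-> q1
  q1 = 0 + 0 :: (no moves)
Run σ = ⟨c⟩ on P: start {p0}
  step 1 (c): {p1}
  P completes σ.
Run σ = ⟨c⟩ on Q: start {q0}
  step 1 (c): ∅ (Q stuck)

c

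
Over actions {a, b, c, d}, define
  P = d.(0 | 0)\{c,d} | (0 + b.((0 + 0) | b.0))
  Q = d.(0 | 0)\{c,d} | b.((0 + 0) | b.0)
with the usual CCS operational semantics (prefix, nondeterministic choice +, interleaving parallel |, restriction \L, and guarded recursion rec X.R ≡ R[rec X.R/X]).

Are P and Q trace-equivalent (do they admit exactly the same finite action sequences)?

YES

P's transition system — 6 states:
  p0 = d.(0 | 0)\{c,d} | (0 + b.((0 + 0) | b.0)) has moves --b--▸ p1, --d--▸ p2
  p1 = d.(0 | 0)\{c,d} | ((0 + 0) | b.0) has moves --b--▸ p3, --d--▸ p4
  p2 = (0 | 0)\{c,d} | (0 + b.((0 + 0) | b.0)) has moves --b--▸ p4
  p3 = d.(0 | 0)\{c,d} | ((0 + 0) | 0) has moves --d--▸ p5
  p4 = (0 | 0)\{c,d} | ((0 + 0) | b.0) has moves --b--▸ p5
  p5 = (0 | 0)\{c,d} | ((0 + 0) | 0) has moves stopped
Q's transition system — 6 states:
  q0 = d.(0 | 0)\{c,d} | b.((0 + 0) | b.0) has moves --b--▸ q1, --d--▸ q2
  q1 = d.(0 | 0)\{c,d} | ((0 + 0) | b.0) has moves --b--▸ q3, --d--▸ q4
  q2 = (0 | 0)\{c,d} | b.((0 + 0) | b.0) has moves --b--▸ q4
  q3 = d.(0 | 0)\{c,d} | ((0 + 0) | 0) has moves --d--▸ q5
  q4 = (0 | 0)\{c,d} | ((0 + 0) | b.0) has moves --b--▸ q5
  q5 = (0 | 0)\{c,d} | ((0 + 0) | 0) has moves stopped
Partition-refinement fixed point:
  B0 = {p0, q0}
  B1 = {p1, q1}
  B2 = {p3, q3}
  B3 = {p5, q5}
  B4 = {p4, q4}
  B5 = {p2, q2}
p0 ∈ B0, q0 ∈ B0 → same block
Bisimilar ⇒ trace-equivalent.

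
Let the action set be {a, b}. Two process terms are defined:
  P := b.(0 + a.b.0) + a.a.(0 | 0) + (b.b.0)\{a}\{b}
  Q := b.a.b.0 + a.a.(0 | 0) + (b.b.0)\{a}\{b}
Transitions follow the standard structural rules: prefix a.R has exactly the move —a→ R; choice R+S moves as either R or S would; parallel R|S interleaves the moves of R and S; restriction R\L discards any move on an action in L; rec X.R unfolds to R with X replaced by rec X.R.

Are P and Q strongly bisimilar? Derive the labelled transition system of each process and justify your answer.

LTS(P): 6 reachable states
  p0 = b.(0 + a.b.0) + a.a.(0 | 0) + (b.b.0)\{a}\{b} ⊢ ··a··> p1, ··b··> p2
  p1 = a.(0 | 0) ⊢ ··a··> p3
  p2 = 0 + a.b.0 ⊢ ··a··> p4
  p3 = 0 | 0 ⊢ (no moves)
  p4 = b.0 ⊢ ··b··> p5
  p5 = 0 ⊢ (no moves)
LTS(Q): 6 reachable states
  q0 = b.a.b.0 + a.a.(0 | 0) + (b.b.0)\{a}\{b} ⊢ ··a··> q1, ··b··> q2
  q1 = a.(0 | 0) ⊢ ··a··> q3
  q2 = a.b.0 ⊢ ··a··> q4
  q3 = 0 | 0 ⊢ (no moves)
  q4 = b.0 ⊢ ··b··> q5
  q5 = 0 ⊢ (no moves)
Bisimilarity quotient blocks:
  B0 = {p0, q0}
  B1 = {p1, q1}
  B2 = {p3, p5, q3, q5}
  B3 = {p2, q2}
  B4 = {p4, q4}
p0 ∈ B0, q0 ∈ B0 → same block

YES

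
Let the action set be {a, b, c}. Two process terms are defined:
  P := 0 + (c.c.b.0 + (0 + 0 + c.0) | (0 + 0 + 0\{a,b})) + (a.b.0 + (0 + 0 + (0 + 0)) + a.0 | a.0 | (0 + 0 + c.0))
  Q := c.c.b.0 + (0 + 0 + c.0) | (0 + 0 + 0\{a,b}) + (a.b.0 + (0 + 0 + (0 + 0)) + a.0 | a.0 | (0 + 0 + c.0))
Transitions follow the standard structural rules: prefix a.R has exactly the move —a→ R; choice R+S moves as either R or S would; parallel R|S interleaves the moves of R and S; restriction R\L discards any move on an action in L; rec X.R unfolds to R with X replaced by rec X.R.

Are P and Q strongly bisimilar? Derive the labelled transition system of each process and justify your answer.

P's transition system — 12 states:
  m0 = 0 + (c.c.b.0 + (0 + 0 + c.0) | (0 + 0 + 0\{a,b})) + (a.b.0 + (0 + 0 + (0 + 0)) + a.0 | a.0 | (0 + 0 + c.0)) → ··a··> m1, ··a··> m2, ··a··> m3, ··c··> m4, ··c··> m5, ··c··> m6
  m1 = 0 | a.0 | (0 + 0 + c.0) → ··a··> m7, ··c··> m8
  m2 = a.0 | 0 | (0 + 0 + c.0) → ··a··> m7, ··c··> m9
  m3 = b.0 → ··b··> m10
  m4 = 0 | (0 + 0 + 0\{a,b}) → stopped
  m5 = a.0 | a.0 | 0 → ··a··> m8, ··a··> m9
  m6 = c.b.0 → ··c··> m3
  m7 = 0 | 0 | (0 + 0 + c.0) → ··c··> m11
  m8 = 0 | a.0 | 0 → ··a··> m11
  m9 = a.0 | 0 | 0 → ··a··> m11
  m10 = 0 → stopped
  m11 = 0 | 0 | 0 → stopped
Q's transition system — 12 states:
  n0 = c.c.b.0 + (0 + 0 + c.0) | (0 + 0 + 0\{a,b}) + (a.b.0 + (0 + 0 + (0 + 0)) + a.0 | a.0 | (0 + 0 + c.0)) → ··a··> n1, ··a··> n2, ··a··> n3, ··c··> n4, ··c··> n5, ··c··> n6
  n1 = 0 | a.0 | (0 + 0 + c.0) → ··a··> n7, ··c··> n8
  n2 = a.0 | 0 | (0 + 0 + c.0) → ··a··> n7, ··c··> n9
  n3 = b.0 → ··b··> n10
  n4 = 0 | (0 + 0 + 0\{a,b}) → stopped
  n5 = a.0 | a.0 | 0 → ··a··> n8, ··a··> n9
  n6 = c.b.0 → ··c··> n3
  n7 = 0 | 0 | (0 + 0 + c.0) → ··c··> n11
  n8 = 0 | a.0 | 0 → ··a··> n11
  n9 = a.0 | 0 | 0 → ··a··> n11
  n10 = 0 → stopped
  n11 = 0 | 0 | 0 → stopped
Coarsest stable partition (strong bisimilarity classes):
  B0 = {m0, n0}
  B1 = {m1, m2, n1, n2}
  B2 = {m8, m9, n8, n9}
  B3 = {m10, m11, m4, n10, n11, n4}
  B4 = {m7, n7}
  B5 = {m5, n5}
  B6 = {m6, n6}
  B7 = {m3, n3}
m0 ∈ B0, n0 ∈ B0 → same block

YES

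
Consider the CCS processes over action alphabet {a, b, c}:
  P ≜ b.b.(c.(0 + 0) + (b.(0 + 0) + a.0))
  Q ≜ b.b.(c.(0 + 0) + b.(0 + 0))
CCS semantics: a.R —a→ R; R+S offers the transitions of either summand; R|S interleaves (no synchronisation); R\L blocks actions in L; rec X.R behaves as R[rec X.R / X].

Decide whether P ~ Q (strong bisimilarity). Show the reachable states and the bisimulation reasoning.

P ≁ Q

P's transition system — 5 states:
  u0 = b.b.(c.(0 + 0) + (b.(0 + 0) + a.0)) has moves ··b··> u1
  u1 = b.(c.(0 + 0) + (b.(0 + 0) + a.0)) has moves ··b··> u2
  u2 = c.(0 + 0) + (b.(0 + 0) + a.0) has moves ··a··> u3, ··b··> u4, ··c··> u4
  u3 = 0 has moves (no moves)
  u4 = 0 + 0 has moves (no moves)
Q's transition system — 4 states:
  v0 = b.b.(c.(0 + 0) + b.(0 + 0)) has moves ··b··> v1
  v1 = b.(c.(0 + 0) + b.(0 + 0)) has moves ··b··> v2
  v2 = c.(0 + 0) + b.(0 + 0) has moves ··b··> v3, ··c··> v3
  v3 = 0 + 0 has moves (no moves)
Partition-refinement fixed point:
  B0 = {u0}
  B1 = {u1}
  B2 = {u2}
  B3 = {u3, u4, v3}
  B4 = {v0}
  B5 = {v1}
  B6 = {v2}
u0 ∈ B0, v0 ∈ B4 → different blocks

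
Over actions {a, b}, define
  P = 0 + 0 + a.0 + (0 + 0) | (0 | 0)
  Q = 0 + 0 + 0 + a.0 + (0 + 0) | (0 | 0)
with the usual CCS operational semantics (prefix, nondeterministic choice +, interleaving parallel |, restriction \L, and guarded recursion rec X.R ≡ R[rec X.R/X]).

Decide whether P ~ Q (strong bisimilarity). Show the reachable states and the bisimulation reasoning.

YES

P's transition system — 2 states:
  p0 = 0 + 0 + a.0 + (0 + 0) | (0 | 0) → =a=> p1
  p1 = 0 → deadlocked
Q's transition system — 2 states:
  q0 = 0 + 0 + 0 + a.0 + (0 + 0) | (0 | 0) → =a=> q1
  q1 = 0 → deadlocked
Bisimilarity quotient blocks:
  B0 = {p0, q0}
  B1 = {p1, q1}
p0 ∈ B0, q0 ∈ B0 → same block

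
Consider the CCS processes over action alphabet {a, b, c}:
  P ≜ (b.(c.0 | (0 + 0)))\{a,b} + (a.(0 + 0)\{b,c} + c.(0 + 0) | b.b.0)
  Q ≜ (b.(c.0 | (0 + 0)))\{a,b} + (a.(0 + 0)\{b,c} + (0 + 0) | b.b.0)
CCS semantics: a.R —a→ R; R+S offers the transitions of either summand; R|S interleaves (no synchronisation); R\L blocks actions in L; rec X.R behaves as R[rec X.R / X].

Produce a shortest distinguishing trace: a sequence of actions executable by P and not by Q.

c

Reachable graph of P (7 states):
  s0 = (b.(c.0 | (0 + 0)))\{a,b} + (a.(0 + 0)\{b,c} + c.(0 + 0) | b.b.0) ⊢ -a-> s1, -b-> s2, -c-> s3
  s1 = (0 + 0)\{b,c} ⊢ ·
  s2 = c.(0 + 0) | b.0 ⊢ -b-> s4, -c-> s5
  s3 = (0 + 0) | b.b.0 ⊢ -b-> s5
  s4 = c.(0 + 0) | 0 ⊢ -c-> s6
  s5 = (0 + 0) | b.0 ⊢ -b-> s6
  s6 = (0 + 0) | 0 ⊢ ·
Reachable graph of Q (4 states):
  t0 = (b.(c.0 | (0 + 0)))\{a,b} + (a.(0 + 0)\{b,c} + (0 + 0) | b.b.0) ⊢ -a-> t1, -b-> t2
  t1 = (0 + 0)\{b,c} ⊢ ·
  t2 = (0 + 0) | b.0 ⊢ -b-> t3
  t3 = (0 + 0) | 0 ⊢ ·
Trace ⟨c⟩ through P, begin at {s0}:
  after c @ step 1: {s3}
  P completes σ.
Trace ⟨c⟩ through Q, begin at {t0}:
  after c @ step 1: ∅ (Q stuck)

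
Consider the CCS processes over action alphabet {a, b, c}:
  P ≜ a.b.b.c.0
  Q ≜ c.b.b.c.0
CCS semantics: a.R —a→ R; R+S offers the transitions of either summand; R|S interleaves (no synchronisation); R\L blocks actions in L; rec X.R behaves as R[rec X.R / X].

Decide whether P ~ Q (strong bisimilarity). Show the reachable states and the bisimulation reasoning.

P ≁ Q

LTS(P): 5 reachable states
  u0 = a.b.b.c.0 :: --a--▸ u1
  u1 = b.b.c.0 :: --b--▸ u2
  u2 = b.c.0 :: --b--▸ u3
  u3 = c.0 :: --c--▸ u4
  u4 = 0 :: stopped
LTS(Q): 5 reachable states
  v0 = c.b.b.c.0 :: --c--▸ v1
  v1 = b.b.c.0 :: --b--▸ v2
  v2 = b.c.0 :: --b--▸ v3
  v3 = c.0 :: --c--▸ v4
  v4 = 0 :: stopped
Partition-refinement fixed point:
  B0 = {u0}
  B1 = {u1, v1}
  B2 = {u2, v2}
  B3 = {u3, v3}
  B4 = {u4, v4}
  B5 = {v0}
u0 ∈ B0, v0 ∈ B5 → different blocks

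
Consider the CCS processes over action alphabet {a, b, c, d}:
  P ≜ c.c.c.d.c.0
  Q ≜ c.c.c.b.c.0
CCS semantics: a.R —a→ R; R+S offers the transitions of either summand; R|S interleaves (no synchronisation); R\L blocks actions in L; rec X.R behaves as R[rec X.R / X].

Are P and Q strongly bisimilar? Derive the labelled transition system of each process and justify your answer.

LTS(P): 6 reachable states
  m0 = c.c.c.d.c.0 ⊢ —c→ m1
  m1 = c.c.d.c.0 ⊢ —c→ m2
  m2 = c.d.c.0 ⊢ —c→ m3
  m3 = d.c.0 ⊢ —d→ m4
  m4 = c.0 ⊢ —c→ m5
  m5 = 0 ⊢ ∅
LTS(Q): 6 reachable states
  n0 = c.c.c.b.c.0 ⊢ —c→ n1
  n1 = c.c.b.c.0 ⊢ —c→ n2
  n2 = c.b.c.0 ⊢ —c→ n3
  n3 = b.c.0 ⊢ —b→ n4
  n4 = c.0 ⊢ —c→ n5
  n5 = 0 ⊢ ∅
Partition-refinement fixed point:
  B0 = {m0}
  B1 = {m1}
  B2 = {m2}
  B3 = {m3}
  B4 = {m4, n4}
  B5 = {m5, n5}
  B6 = {n0}
  B7 = {n1}
  B8 = {n2}
  B9 = {n3}
m0 ∈ B0, n0 ∈ B6 → different blocks

not bisimilar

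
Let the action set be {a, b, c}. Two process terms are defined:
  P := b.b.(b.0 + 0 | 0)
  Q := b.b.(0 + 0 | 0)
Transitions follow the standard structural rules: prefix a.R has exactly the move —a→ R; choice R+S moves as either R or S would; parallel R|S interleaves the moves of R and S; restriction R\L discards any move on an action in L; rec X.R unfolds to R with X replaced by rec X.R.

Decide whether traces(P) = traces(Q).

P's transition system — 4 states:
  s0 = b.b.(b.0 + 0 | 0) :: --b--▸ s1
  s1 = b.(b.0 + 0 | 0) :: --b--▸ s2
  s2 = b.0 + 0 | 0 :: --b--▸ s3
  s3 = 0 :: stopped
Q's transition system — 3 states:
  t0 = b.b.(0 + 0 | 0) :: --b--▸ t1
  t1 = b.(0 + 0 | 0) :: --b--▸ t2
  t2 = 0 + 0 | 0 :: stopped
Executing bbb from P (initial set {s0}):
  [1] b ⇒ {s1}
  [2] b ⇒ {s2}
  [3] b ⇒ {s3}
  ✓ P
Executing bbb from Q (initial set {t0}):
  [1] b ⇒ {t1}
  [2] b ⇒ {t2}
  [3] b ⇒ no successor for Q

trace-distinct — witness ⟨bbb⟩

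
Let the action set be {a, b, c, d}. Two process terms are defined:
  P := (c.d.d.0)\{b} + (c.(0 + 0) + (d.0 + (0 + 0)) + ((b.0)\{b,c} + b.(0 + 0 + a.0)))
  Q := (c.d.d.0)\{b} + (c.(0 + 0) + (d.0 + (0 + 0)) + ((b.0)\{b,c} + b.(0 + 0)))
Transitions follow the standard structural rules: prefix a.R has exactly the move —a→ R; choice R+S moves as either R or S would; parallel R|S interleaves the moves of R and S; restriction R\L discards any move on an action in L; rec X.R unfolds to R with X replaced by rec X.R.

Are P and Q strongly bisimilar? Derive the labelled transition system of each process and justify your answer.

P ≁ Q

Reachable graph of P (7 states):
  s0 = (c.d.d.0)\{b} + (c.(0 + 0) + (d.0 + (0 + 0)) + ((b.0)\{b,c} + b.(0 + 0 + a.0))) :: —b→ s1, —c→ s2, —c→ s3, —d→ s4
  s1 = 0 + 0 + a.0 :: —a→ s4
  s2 = (d.d.0)\{b} :: —d→ s5
  s3 = 0 + 0 :: ∅
  s4 = 0 :: ∅
  s5 = (d.0)\{b} :: —d→ s6
  s6 = 0\{b} :: ∅
Reachable graph of Q (6 states):
  t0 = (c.d.d.0)\{b} + (c.(0 + 0) + (d.0 + (0 + 0)) + ((b.0)\{b,c} + b.(0 + 0))) :: —b→ t1, —c→ t1, —c→ t2, —d→ t3
  t1 = 0 + 0 :: ∅
  t2 = (d.d.0)\{b} :: —d→ t4
  t3 = 0 :: ∅
  t4 = (d.0)\{b} :: —d→ t5
  t5 = 0\{b} :: ∅
Bisimilarity quotient blocks:
  B0 = {s0}
  B1 = {s1}
  B2 = {s3, s4, s6, t1, t3, t5}
  B3 = {s2, t2}
  B4 = {s5, t4}
  B5 = {t0}
s0 ∈ B0, t0 ∈ B5 → different blocks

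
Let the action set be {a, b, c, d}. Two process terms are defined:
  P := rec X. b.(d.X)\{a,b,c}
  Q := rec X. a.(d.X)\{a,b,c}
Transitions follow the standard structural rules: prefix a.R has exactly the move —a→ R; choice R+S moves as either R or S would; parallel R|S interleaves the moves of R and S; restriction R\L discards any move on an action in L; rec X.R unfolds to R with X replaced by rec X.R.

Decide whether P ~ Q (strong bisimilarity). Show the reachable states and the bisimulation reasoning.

Reachable graph of P (3 states):
  u0 = rec X. b.(d.X)\{a,b,c} | =b=> u1
  u1 = (d.(rec X. b.(d.X)\{a,b,c}))\{a,b,c} | =d=> u2
  u2 = (rec X. b.(d.X)\{a,b,c})\{a,b,c} | ∅
Reachable graph of Q (3 states):
  v0 = rec X. a.(d.X)\{a,b,c} | =a=> v1
  v1 = (d.(rec X. a.(d.X)\{a,b,c}))\{a,b,c} | =d=> v2
  v2 = (rec X. a.(d.X)\{a,b,c})\{a,b,c} | ∅
Bisimilarity quotient blocks:
  B0 = {u0}
  B1 = {u1, v1}
  B2 = {u2, v2}
  B3 = {v0}
u0 ∈ B0, v0 ∈ B3 → different blocks

not bisimilar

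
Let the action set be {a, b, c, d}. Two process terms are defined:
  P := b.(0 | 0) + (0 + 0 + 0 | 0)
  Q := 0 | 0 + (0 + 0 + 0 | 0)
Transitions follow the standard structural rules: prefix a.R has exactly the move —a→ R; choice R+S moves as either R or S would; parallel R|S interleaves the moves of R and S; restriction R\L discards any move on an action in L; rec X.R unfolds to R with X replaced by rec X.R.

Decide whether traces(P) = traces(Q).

LTS(P): 2 reachable states
  m0 = b.(0 | 0) + (0 + 0 + 0 | 0) has moves -b-> m1
  m1 = 0 | 0 has moves ∅
LTS(Q): 1 reachable states
  n0 = 0 | 0 + (0 + 0 + 0 | 0) has moves ∅
Trace ⟨b⟩ through P, begin at {m0}:
  step 1 (b): {m1}
  P completes σ.
Trace ⟨b⟩ through Q, begin at {n0}:
  step 1 (b): ∅ (Q stuck)

trace-distinct — witness ⟨b⟩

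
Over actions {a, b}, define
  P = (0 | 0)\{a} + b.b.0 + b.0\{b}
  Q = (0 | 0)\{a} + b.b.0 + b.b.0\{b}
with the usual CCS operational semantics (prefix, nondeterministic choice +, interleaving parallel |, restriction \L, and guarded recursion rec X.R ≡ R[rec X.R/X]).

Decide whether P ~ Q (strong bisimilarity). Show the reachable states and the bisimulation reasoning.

NO

LTS(P): 4 reachable states
  m0 = (0 | 0)\{a} + b.b.0 + b.0\{b} :: ··b··> m1, ··b··> m2
  m1 = 0\{b} :: ∅
  m2 = b.0 :: ··b··> m3
  m3 = 0 :: ∅
LTS(Q): 5 reachable states
  n0 = (0 | 0)\{a} + b.b.0 + b.b.0\{b} :: ··b··> n1, ··b··> n2
  n1 = b.0 :: ··b··> n3
  n2 = b.0\{b} :: ··b··> n4
  n3 = 0 :: ∅
  n4 = 0\{b} :: ∅
Coarsest stable partition (strong bisimilarity classes):
  B0 = {m0}
  B1 = {m1, m3, n3, n4}
  B2 = {m2, n1, n2}
  B3 = {n0}
m0 ∈ B0, n0 ∈ B3 → different blocks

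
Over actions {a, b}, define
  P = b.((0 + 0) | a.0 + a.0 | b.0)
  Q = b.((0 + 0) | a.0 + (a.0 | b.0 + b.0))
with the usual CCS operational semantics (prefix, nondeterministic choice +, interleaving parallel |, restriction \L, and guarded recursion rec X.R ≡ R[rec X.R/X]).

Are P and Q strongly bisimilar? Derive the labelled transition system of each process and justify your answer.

Reachable graph of P (6 states):
  u0 = b.((0 + 0) | a.0 + a.0 | b.0) has moves --b--▸ u1
  u1 = (0 + 0) | a.0 + a.0 | b.0 has moves --a--▸ u2, --a--▸ u3, --b--▸ u4
  u2 = (0 + 0) | 0 has moves ∅
  u3 = 0 | b.0 has moves --b--▸ u5
  u4 = a.0 | 0 has moves --a--▸ u5
  u5 = 0 | 0 has moves ∅
Reachable graph of Q (7 states):
  v0 = b.((0 + 0) | a.0 + (a.0 | b.0 + b.0)) has moves --b--▸ v1
  v1 = (0 + 0) | a.0 + (a.0 | b.0 + b.0) has moves --a--▸ v2, --a--▸ v3, --b--▸ v4, --b--▸ v5
  v2 = (0 + 0) | 0 has moves ∅
  v3 = 0 | b.0 has moves --b--▸ v6
  v4 = 0 has moves ∅
  v5 = a.0 | 0 has moves --a--▸ v6
  v6 = 0 | 0 has moves ∅
Partition-refinement fixed point:
  B0 = {u0}
  B1 = {u1}
  B2 = {u2, u5, v2, v4, v6}
  B3 = {u3, v3}
  B4 = {u4, v5}
  B5 = {v0}
  B6 = {v1}
u0 ∈ B0, v0 ∈ B5 → different blocks

P ≁ Q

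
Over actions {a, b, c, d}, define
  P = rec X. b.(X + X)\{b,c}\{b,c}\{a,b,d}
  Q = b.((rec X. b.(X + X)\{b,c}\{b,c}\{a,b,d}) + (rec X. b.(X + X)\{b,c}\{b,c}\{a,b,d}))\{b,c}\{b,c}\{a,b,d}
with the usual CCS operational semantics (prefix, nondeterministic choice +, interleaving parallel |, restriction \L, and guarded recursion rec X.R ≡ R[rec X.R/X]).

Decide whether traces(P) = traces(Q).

LTS(P): 2 reachable states
  p0 = rec X. b.(X + X)\{b,c}\{b,c}\{a,b,d} → --b--▸ p1
  p1 = ((rec X. b.(X + X)\{b,c}\{b,c}\{a,b,d}) + (rec X. b.(X + X)\{b,c}\{b,c}\{a,b,d}))\{b,c}\{b,c}\{a,b,d} → (no moves)
LTS(Q): 2 reachable states
  q0 = b.((rec X. b.(X + X)\{b,c}\{b,c}\{a,b,d}) + (rec X. b.(X + X)\{b,c}\{b,c}\{a,b,d}))\{b,c}\{b,c}\{a,b,d} → --b--▸ q1
  q1 = ((rec X. b.(X + X)\{b,c}\{b,c}\{a,b,d}) + (rec X. b.(X + X)\{b,c}\{b,c}\{a,b,d}))\{b,c}\{b,c}\{a,b,d} → (no moves)
Coarsest stable partition (strong bisimilarity classes):
  B0 = {p0, q0}
  B1 = {p1, q1}
p0 ∈ B0, q0 ∈ B0 → same block
Bisimilar ⇒ trace-equivalent.

trace-equivalent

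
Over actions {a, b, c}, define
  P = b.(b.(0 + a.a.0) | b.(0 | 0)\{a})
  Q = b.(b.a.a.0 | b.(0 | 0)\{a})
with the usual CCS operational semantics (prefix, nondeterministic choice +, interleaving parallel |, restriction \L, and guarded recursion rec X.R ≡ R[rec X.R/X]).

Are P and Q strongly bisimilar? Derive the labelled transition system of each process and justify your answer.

P ~ Q

P's transition system — 9 states:
  m0 = b.(b.(0 + a.a.0) | b.(0 | 0)\{a}) | =b=> m1
  m1 = b.(0 + a.a.0) | b.(0 | 0)\{a} | =b=> m2, =b=> m3
  m2 = (0 + a.a.0) | b.(0 | 0)\{a} | =a=> m4, =b=> m5
  m3 = b.(0 + a.a.0) | (0 | 0)\{a} | =b=> m5
  m4 = a.0 | b.(0 | 0)\{a} | =a=> m6, =b=> m7
  m5 = (0 + a.a.0) | (0 | 0)\{a} | =a=> m7
  m6 = 0 | b.(0 | 0)\{a} | =b=> m8
  m7 = a.0 | (0 | 0)\{a} | =a=> m8
  m8 = 0 | (0 | 0)\{a} | ·
Q's transition system — 9 states:
  n0 = b.(b.a.a.0 | b.(0 | 0)\{a}) | =b=> n1
  n1 = b.a.a.0 | b.(0 | 0)\{a} | =b=> n2, =b=> n3
  n2 = a.a.0 | b.(0 | 0)\{a} | =a=> n4, =b=> n5
  n3 = b.a.a.0 | (0 | 0)\{a} | =b=> n5
  n4 = a.0 | b.(0 | 0)\{a} | =a=> n6, =b=> n7
  n5 = a.a.0 | (0 | 0)\{a} | =a=> n7
  n6 = 0 | b.(0 | 0)\{a} | =b=> n8
  n7 = a.0 | (0 | 0)\{a} | =a=> n8
  n8 = 0 | (0 | 0)\{a} | ·
Partition-refinement fixed point:
  B0 = {m0, n0}
  B1 = {m1, n1}
  B2 = {m3, n3}
  B3 = {m5, n5}
  B4 = {m7, n7}
  B5 = {m8, n8}
  B6 = {m2, n2}
  B7 = {m4, n4}
  B8 = {m6, n6}
m0 ∈ B0, n0 ∈ B0 → same block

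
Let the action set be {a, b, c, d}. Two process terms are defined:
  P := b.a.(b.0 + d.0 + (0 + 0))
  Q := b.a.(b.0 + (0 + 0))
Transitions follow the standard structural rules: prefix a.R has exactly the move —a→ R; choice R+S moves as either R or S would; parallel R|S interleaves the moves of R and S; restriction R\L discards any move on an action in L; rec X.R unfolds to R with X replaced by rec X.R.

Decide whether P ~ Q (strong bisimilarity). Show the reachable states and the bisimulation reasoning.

Reachable graph of P (4 states):
  m0 = b.a.(b.0 + d.0 + (0 + 0)) ⊢ —b→ m1
  m1 = a.(b.0 + d.0 + (0 + 0)) ⊢ —a→ m2
  m2 = b.0 + d.0 + (0 + 0) ⊢ —b→ m3, —d→ m3
  m3 = 0 ⊢ (no moves)
Reachable graph of Q (4 states):
  n0 = b.a.(b.0 + (0 + 0)) ⊢ —b→ n1
  n1 = a.(b.0 + (0 + 0)) ⊢ —a→ n2
  n2 = b.0 + (0 + 0) ⊢ —b→ n3
  n3 = 0 ⊢ (no moves)
Partition-refinement fixed point:
  B0 = {m0}
  B1 = {m1}
  B2 = {m2}
  B3 = {m3, n3}
  B4 = {n0}
  B5 = {n1}
  B6 = {n2}
m0 ∈ B0, n0 ∈ B4 → different blocks

not bisimilar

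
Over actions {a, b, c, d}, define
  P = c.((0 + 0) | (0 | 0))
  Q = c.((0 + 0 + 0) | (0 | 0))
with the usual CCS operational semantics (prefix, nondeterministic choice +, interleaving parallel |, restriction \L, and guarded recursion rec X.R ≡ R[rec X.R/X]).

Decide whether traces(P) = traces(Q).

YES

P's transition system — 2 states:
  p0 = c.((0 + 0) | (0 | 0)) ⊢ —c→ p1
  p1 = (0 + 0) | (0 | 0) ⊢ ∅
Q's transition system — 2 states:
  q0 = c.((0 + 0 + 0) | (0 | 0)) ⊢ —c→ q1
  q1 = (0 + 0 + 0) | (0 | 0) ⊢ ∅
Bisimilarity quotient blocks:
  B0 = {p0, q0}
  B1 = {p1, q1}
p0 ∈ B0, q0 ∈ B0 → same block
Bisimilar ⇒ trace-equivalent.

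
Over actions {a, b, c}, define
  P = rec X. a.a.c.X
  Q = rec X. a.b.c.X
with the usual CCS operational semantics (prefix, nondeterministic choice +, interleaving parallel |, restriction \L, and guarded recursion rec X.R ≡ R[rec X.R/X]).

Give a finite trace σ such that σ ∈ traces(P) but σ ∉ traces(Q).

aa

P's transition system — 3 states:
  p0 = rec X. a.a.c.X has moves --a--▸ p1
  p1 = a.c.(rec X. a.a.c.X) has moves --a--▸ p2
  p2 = c.(rec X. a.a.c.X) has moves --c--▸ p0
Q's transition system — 3 states:
  q0 = rec X. a.b.c.X has moves --a--▸ q1
  q1 = b.c.(rec X. a.b.c.X) has moves --b--▸ q2
  q2 = c.(rec X. a.b.c.X) has moves --c--▸ q0
Run σ = ⟨aa⟩ on P: start {p0}
  after a @ step 1: {p1}
  after a @ step 2: {p2}
  ✓ P
Run σ = ⟨aa⟩ on Q: start {q0}
  after a @ step 1: {q1}
  after a @ step 2: ∅ (Q stuck)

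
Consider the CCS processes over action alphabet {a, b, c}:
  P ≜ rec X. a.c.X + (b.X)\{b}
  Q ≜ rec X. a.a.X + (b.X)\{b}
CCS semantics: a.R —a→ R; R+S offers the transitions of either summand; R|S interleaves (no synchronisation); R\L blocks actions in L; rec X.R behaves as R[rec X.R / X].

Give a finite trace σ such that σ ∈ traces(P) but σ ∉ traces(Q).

ac

LTS(P): 2 reachable states
  p0 = rec X. a.c.X + (b.X)\{b} → -a-> p1
  p1 = c.(rec X. a.c.X + (b.X)\{b}) → -c-> p0
LTS(Q): 2 reachable states
  q0 = rec X. a.a.X + (b.X)\{b} → -a-> q1
  q1 = a.(rec X. a.a.X + (b.X)\{b}) → -a-> q0
Trace ⟨ac⟩ through P, begin at {p0}:
  after a @ step 1: {p1}
  after c @ step 2: {p0}
  — P admits the full trace.
Trace ⟨ac⟩ through Q, begin at {q0}:
  after a @ step 1: {q1}
  after c @ step 2: ∅  — Q cannot continue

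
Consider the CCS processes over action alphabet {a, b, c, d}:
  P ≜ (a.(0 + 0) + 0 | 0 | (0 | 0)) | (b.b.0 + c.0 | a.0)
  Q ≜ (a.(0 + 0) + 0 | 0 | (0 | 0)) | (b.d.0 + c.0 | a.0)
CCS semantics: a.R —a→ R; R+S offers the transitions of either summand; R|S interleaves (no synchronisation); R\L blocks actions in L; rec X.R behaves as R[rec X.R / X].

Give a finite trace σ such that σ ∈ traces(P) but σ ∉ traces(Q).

bb

Reachable graph of P (12 states):
  s0 = (a.(0 + 0) + 0 | 0 | (0 | 0)) | (b.b.0 + c.0 | a.0) → =a=> s1, =a=> s2, =b=> s3, =c=> s4
  s1 = (0 + 0) | (b.b.0 + c.0 | a.0) → =a=> s5, =b=> s6, =c=> s7
  s2 = (a.(0 + 0) + 0 | 0 | (0 | 0)) | (c.0 | 0) → =a=> s5, =c=> s8
  s3 = (a.(0 + 0) + 0 | 0 | (0 | 0)) | b.0 → =a=> s6, =b=> s9
  s4 = (a.(0 + 0) + 0 | 0 | (0 | 0)) | (0 | a.0) → =a=> s7, =a=> s8
  s5 = (0 + 0) | (c.0 | 0) → =c=> s10
  s6 = (0 + 0) | b.0 → =b=> s11
  s7 = (0 + 0) | (0 | a.0) → =a=> s10
  s8 = (a.(0 + 0) + 0 | 0 | (0 | 0)) | (0 | 0) → =a=> s10
  s9 = (a.(0 + 0) + 0 | 0 | (0 | 0)) | 0 → =a=> s11
  s10 = (0 + 0) | (0 | 0) → deadlocked
  s11 = (0 + 0) | 0 → deadlocked
Reachable graph of Q (12 states):
  t0 = (a.(0 + 0) + 0 | 0 | (0 | 0)) | (b.d.0 + c.0 | a.0) → =a=> t1, =a=> t2, =b=> t3, =c=> t4
  t1 = (0 + 0) | (b.d.0 + c.0 | a.0) → =a=> t5, =b=> t6, =c=> t7
  t2 = (a.(0 + 0) + 0 | 0 | (0 | 0)) | (c.0 | 0) → =a=> t5, =c=> t8
  t3 = (a.(0 + 0) + 0 | 0 | (0 | 0)) | d.0 → =a=> t6, =d=> t9
  t4 = (a.(0 + 0) + 0 | 0 | (0 | 0)) | (0 | a.0) → =a=> t7, =a=> t8
  t5 = (0 + 0) | (c.0 | 0) → =c=> t10
  t6 = (0 + 0) | d.0 → =d=> t11
  t7 = (0 + 0) | (0 | a.0) → =a=> t10
  t8 = (a.(0 + 0) + 0 | 0 | (0 | 0)) | (0 | 0) → =a=> t10
  t9 = (a.(0 + 0) + 0 | 0 | (0 | 0)) | 0 → =a=> t11
  t10 = (0 + 0) | (0 | 0) → deadlocked
  t11 = (0 + 0) | 0 → deadlocked
Executing bb from P (initial set {s0}):
  after b @ step 1: {s3}
  after b @ step 2: {s9}
  ✓ P
Executing bb from Q (initial set {t0}):
  after b @ step 1: {t3}
  after b @ step 2: no successor for Q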